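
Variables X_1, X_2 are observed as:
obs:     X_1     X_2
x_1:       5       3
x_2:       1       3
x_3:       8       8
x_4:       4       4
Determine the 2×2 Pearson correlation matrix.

Step 1 — column means:
  mean(X_1) = (5 + 1 + 8 + 4) / 4 = 18/4 = 4.5
  mean(X_2) = (3 + 3 + 8 + 4) / 4 = 18/4 = 4.5

Step 2 — sample variances and covariances s[i,j] = (1/(n-1)) · Σ_k (x_{k,i} - mean_i) · (x_{k,j} - mean_j), with n-1 = 3:
  s[X_1,X_1] = ((0.5)·(0.5) + (-3.5)·(-3.5) + (3.5)·(3.5) + (-0.5)·(-0.5)) / 3 = 25/3 = 8.3333
  s[X_1,X_2] = ((0.5)·(-1.5) + (-3.5)·(-1.5) + (3.5)·(3.5) + (-0.5)·(-0.5)) / 3 = 17/3 = 5.6667
  s[X_2,X_2] = ((-1.5)·(-1.5) + (-1.5)·(-1.5) + (3.5)·(3.5) + (-0.5)·(-0.5)) / 3 = 17/3 = 5.6667
  Sample standard deviations s_i = √(s[i,i]):
  s(X_1) = √(8.3333) = 2.8868
  s(X_2) = √(5.6667) = 2.3805

Step 3 — r_{ij} = s_{ij} / (s_i · s_j):
  r[X_1,X_1] = 1 (diagonal).
  r[X_1,X_2] = 5.6667 / (2.8868 · 2.3805) = 5.6667 / 6.8718 = 0.8246
  r[X_2,X_2] = 1 (diagonal).

R is symmetric with unit diagonal. Assembling:

R = [[1, 0.8246],
 [0.8246, 1]]


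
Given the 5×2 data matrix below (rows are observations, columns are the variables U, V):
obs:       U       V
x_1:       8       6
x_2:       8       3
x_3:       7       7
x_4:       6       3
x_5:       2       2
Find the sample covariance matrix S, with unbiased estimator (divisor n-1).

Step 1 — column means:
  mean(U) = (8 + 8 + 7 + 6 + 2) / 5 = 31/5 = 6.2
  mean(V) = (6 + 3 + 7 + 3 + 2) / 5 = 21/5 = 4.2

Step 2 — sample covariance S[i,j] = (1/(n-1)) · Σ_k (x_{k,i} - mean_i) · (x_{k,j} - mean_j), with n-1 = 4.
  S[U,U] = ((1.8)·(1.8) + (1.8)·(1.8) + (0.8)·(0.8) + (-0.2)·(-0.2) + (-4.2)·(-4.2)) / 4 = 24.8/4 = 6.2
  S[U,V] = ((1.8)·(1.8) + (1.8)·(-1.2) + (0.8)·(2.8) + (-0.2)·(-1.2) + (-4.2)·(-2.2)) / 4 = 12.8/4 = 3.2
  S[V,V] = ((1.8)·(1.8) + (-1.2)·(-1.2) + (2.8)·(2.8) + (-1.2)·(-1.2) + (-2.2)·(-2.2)) / 4 = 18.8/4 = 4.7

S is symmetric (S[j,i] = S[i,j]). Assembling:

S = [[6.2, 3.2],
 [3.2, 4.7]]


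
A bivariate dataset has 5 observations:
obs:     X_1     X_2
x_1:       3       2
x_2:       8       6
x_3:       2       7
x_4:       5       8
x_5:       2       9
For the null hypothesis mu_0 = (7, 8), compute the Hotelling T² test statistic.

Step 1 — sample mean vector:
  mean(X_1) = (3 + 8 + 2 + 5 + 2) / 5 = 20/5 = 4
  mean(X_2) = (2 + 6 + 7 + 8 + 9) / 5 = 32/5 = 6.4
  x̄ = (4, 6.4),  deviation x̄ - mu_0 = (4, 6.4) - (7, 8) = (-3, -1.6).

Step 2 — sample covariance matrix, S[i,j] = (1/(n-1)) · Σ_k (x_{k,i} - mean_i) · (x_{k,j} - mean_j), divisor n-1 = 4:
  S[X_1,X_1] = ((-1)·(-1) + (4)·(4) + (-2)·(-2) + (1)·(1) + (-2)·(-2)) / 4 = 26/4 = 6.5
  S[X_1,X_2] = ((-1)·(-4.4) + (4)·(-0.4) + (-2)·(0.6) + (1)·(1.6) + (-2)·(2.6)) / 4 = -2/4 = -0.5
  S[X_2,X_2] = ((-4.4)·(-4.4) + (-0.4)·(-0.4) + (0.6)·(0.6) + (1.6)·(1.6) + (2.6)·(2.6)) / 4 = 29.2/4 = 7.3
  S = [[6.5, -0.5],
 [-0.5, 7.3]].

Step 3 — invert S. det(S) = 6.5·7.3 - (-0.5)² = 47.2.
  S^{-1} = (1/det) · [[d, -b], [-b, a]] = [[0.1547, 0.0106],
 [0.0106, 0.1377]].

Step 4 — quadratic form (x̄ - mu_0)^T · S^{-1} · (x̄ - mu_0):
  S^{-1} · (x̄ - mu_0) = (-0.4809, -0.2521),
  (x̄ - mu_0)^T · [...] = (-3)·(-0.4809) + (-1.6)·(-0.2521) = 1.8462.

Step 5 — scale by n: T² = 5 · 1.8462 = 9.2309.

T² ≈ 9.2309


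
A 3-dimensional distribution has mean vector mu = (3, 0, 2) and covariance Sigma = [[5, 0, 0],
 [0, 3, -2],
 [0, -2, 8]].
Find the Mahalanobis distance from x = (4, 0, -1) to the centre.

Step 1 — centre the observation: (x - mu) = (1, 0, -3).

Step 2 — invert Sigma (cofactor / det for 3×3, or solve directly):
  Sigma^{-1} = [[0.2, 0, 0],
 [0, 0.4, 0.1],
 [0, 0.1, 0.15]].

Step 3 — form the quadratic (x - mu)^T · Sigma^{-1} · (x - mu):
  Sigma^{-1} · (x - mu) = (0.2, -0.3, -0.45).
  (x - mu)^T · [Sigma^{-1} · (x - mu)] = (1)·(0.2) + (0)·(-0.3) + (-3)·(-0.45) = 1.55.

Step 4 — take square root: d = √(1.55) ≈ 1.245.

d(x, mu) = √(1.55) ≈ 1.245


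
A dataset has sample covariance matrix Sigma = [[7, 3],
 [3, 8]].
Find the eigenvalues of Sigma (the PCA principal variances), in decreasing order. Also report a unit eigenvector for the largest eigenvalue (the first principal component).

Step 1 — characteristic polynomial of 2×2 Sigma:
  det(Sigma - λI) = λ² - trace · λ + det = 0.
  trace = 7 + 8 = 15, det = 7·8 - (3)² = 47.
Step 2 — discriminant:
  Δ = trace² - 4·det = 225 - 188 = 37.
Step 3 — eigenvalues:
  λ = (trace ± √Δ)/2 = (15 ± 6.0828)/2,
  λ_1 = 10.5414,  λ_2 = 4.4586.

Step 4 — unit eigenvector for λ_1: solve (Sigma - λ_1 I)v = 0. First row:
  (7 - 10.5414)·v_x + (3)·v_y = 0, i.e. (-3.5414)·v_x + (3)·v_y = 0,
  so v ∝ (b, λ_1 - a) = (3, 3.5414) = u.
  ||u|| = √((3)² + (3.5414)²) = √(21.5414) ≈ 4.6413,
  v_1 = u/||u|| ≈ (0.6464, 0.763) (||v_1|| = 1).

λ_1 = 10.5414,  λ_2 = 4.4586;  v_1 ≈ (0.6464, 0.763)


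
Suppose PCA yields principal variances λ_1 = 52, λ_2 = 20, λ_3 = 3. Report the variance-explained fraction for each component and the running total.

Step 1 — total variance = trace(Sigma) = Σ λ_i = 52 + 20 + 3 = 75.

Step 2 — fraction explained by component i = λ_i / Σ λ:
  PC1: 52/75 = 0.6933
  PC2: 20/75 = 0.2667
  PC3: 3/75 = 0.04

Step 3 — cumulative fraction after k components = (λ_1 + ... + λ_k) / Σ λ:
  k = 1: 52/75 = 0.6933
  k = 2: (52 + 20)/75 = 72/75 = 0.96
  k = 3: (52 + 20 + 3)/75 = 75/75 = 1

Summary (fraction, with percent):

explained: PC1 0.6933 (69.33%), PC2 0.2667 (26.67%), PC3 0.04 (4%);  cumulative: 0.6933, 0.96, 1


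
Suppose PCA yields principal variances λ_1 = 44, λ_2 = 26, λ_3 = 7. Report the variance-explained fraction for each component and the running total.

Step 1 — total variance = trace(Sigma) = Σ λ_i = 44 + 26 + 7 = 77.

Step 2 — fraction explained by component i = λ_i / Σ λ:
  PC1: 44/77 = 0.5714
  PC2: 26/77 = 0.3377
  PC3: 7/77 = 0.0909

Step 3 — cumulative fraction after k components = (λ_1 + ... + λ_k) / Σ λ:
  k = 1: 44/77 = 0.5714
  k = 2: (44 + 26)/77 = 70/77 = 0.9091
  k = 3: (44 + 26 + 7)/77 = 77/77 = 1

Summary (fraction, with percent):

explained: PC1 0.5714 (57.14%), PC2 0.3377 (33.77%), PC3 0.0909 (9.09%);  cumulative: 0.5714, 0.9091, 1


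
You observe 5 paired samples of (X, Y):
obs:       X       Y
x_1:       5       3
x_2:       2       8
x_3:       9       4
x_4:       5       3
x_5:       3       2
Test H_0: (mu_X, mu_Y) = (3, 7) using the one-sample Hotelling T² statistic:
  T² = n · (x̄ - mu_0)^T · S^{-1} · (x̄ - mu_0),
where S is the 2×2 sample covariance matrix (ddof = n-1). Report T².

Step 1 — sample mean vector:
  mean(X) = (5 + 2 + 9 + 5 + 3) / 5 = 24/5 = 4.8
  mean(Y) = (3 + 8 + 4 + 3 + 2) / 5 = 20/5 = 4
  x̄ = (4.8, 4),  deviation x̄ - mu_0 = (4.8, 4) - (3, 7) = (1.8, -3).

Step 2 — sample covariance matrix, S[i,j] = (1/(n-1)) · Σ_k (x_{k,i} - mean_i) · (x_{k,j} - mean_j), divisor n-1 = 4:
  S[X,X] = ((0.2)·(0.2) + (-2.8)·(-2.8) + (4.2)·(4.2) + (0.2)·(0.2) + (-1.8)·(-1.8)) / 4 = 28.8/4 = 7.2
  S[X,Y] = ((0.2)·(-1) + (-2.8)·(4) + (4.2)·(0) + (0.2)·(-1) + (-1.8)·(-2)) / 4 = -8/4 = -2
  S[Y,Y] = ((-1)·(-1) + (4)·(4) + (0)·(0) + (-1)·(-1) + (-2)·(-2)) / 4 = 22/4 = 5.5
  S = [[7.2, -2],
 [-2, 5.5]].

Step 3 — invert S. det(S) = 7.2·5.5 - (-2)² = 35.6.
  S^{-1} = (1/det) · [[d, -b], [-b, a]] = [[0.1545, 0.0562],
 [0.0562, 0.2022]].

Step 4 — quadratic form (x̄ - mu_0)^T · S^{-1} · (x̄ - mu_0):
  S^{-1} · (x̄ - mu_0) = (0.1096, -0.5056),
  (x̄ - mu_0)^T · [...] = (1.8)·(0.1096) + (-3)·(-0.5056) = 1.714.

Step 5 — scale by n: T² = 5 · 1.714 = 8.5702.

T² ≈ 8.5702


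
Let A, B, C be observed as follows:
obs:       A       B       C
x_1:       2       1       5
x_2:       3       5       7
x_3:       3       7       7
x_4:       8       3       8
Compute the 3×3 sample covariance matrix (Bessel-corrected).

Step 1 — column means:
  mean(A) = (2 + 3 + 3 + 8) / 4 = 16/4 = 4
  mean(B) = (1 + 5 + 7 + 3) / 4 = 16/4 = 4
  mean(C) = (5 + 7 + 7 + 8) / 4 = 27/4 = 6.75

Step 2 — sample covariance S[i,j] = (1/(n-1)) · Σ_k (x_{k,i} - mean_i) · (x_{k,j} - mean_j), with n-1 = 3.
  S[A,A] = ((-2)·(-2) + (-1)·(-1) + (-1)·(-1) + (4)·(4)) / 3 = 22/3 = 7.3333
  S[A,B] = ((-2)·(-3) + (-1)·(1) + (-1)·(3) + (4)·(-1)) / 3 = -2/3 = -0.6667
  S[A,C] = ((-2)·(-1.75) + (-1)·(0.25) + (-1)·(0.25) + (4)·(1.25)) / 3 = 8/3 = 2.6667
  S[B,B] = ((-3)·(-3) + (1)·(1) + (3)·(3) + (-1)·(-1)) / 3 = 20/3 = 6.6667
  S[B,C] = ((-3)·(-1.75) + (1)·(0.25) + (3)·(0.25) + (-1)·(1.25)) / 3 = 5/3 = 1.6667
  S[C,C] = ((-1.75)·(-1.75) + (0.25)·(0.25) + (0.25)·(0.25) + (1.25)·(1.25)) / 3 = 4.75/3 = 1.5833

S is symmetric (S[j,i] = S[i,j]). Assembling:

S = [[7.3333, -0.6667, 2.6667],
 [-0.6667, 6.6667, 1.6667],
 [2.6667, 1.6667, 1.5833]]


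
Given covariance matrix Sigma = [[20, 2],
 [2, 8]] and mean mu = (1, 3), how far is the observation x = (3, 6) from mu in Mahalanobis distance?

Step 1 — centre the observation: (x - mu) = (2, 3).

Step 2 — invert Sigma. det(Sigma) = 20·8 - (2)² = 156.
  Sigma^{-1} = (1/det) · [[d, -b], [-b, a]] = [[0.0513, -0.0128],
 [-0.0128, 0.1282]].

Step 3 — form the quadratic (x - mu)^T · Sigma^{-1} · (x - mu):
  Sigma^{-1} · (x - mu) = (0.0641, 0.359).
  (x - mu)^T · [Sigma^{-1} · (x - mu)] = (2)·(0.0641) + (3)·(0.359) = 1.2051.

Step 4 — take square root: d = √(1.2051) ≈ 1.0978.

d(x, mu) = √(1.2051) ≈ 1.0978


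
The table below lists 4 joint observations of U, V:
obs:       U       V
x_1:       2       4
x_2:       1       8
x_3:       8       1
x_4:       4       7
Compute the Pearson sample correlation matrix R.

Step 1 — column means:
  mean(U) = (2 + 1 + 8 + 4) / 4 = 15/4 = 3.75
  mean(V) = (4 + 8 + 1 + 7) / 4 = 20/4 = 5

Step 2 — sample variances and covariances s[i,j] = (1/(n-1)) · Σ_k (x_{k,i} - mean_i) · (x_{k,j} - mean_j), with n-1 = 3:
  s[U,U] = ((-1.75)·(-1.75) + (-2.75)·(-2.75) + (4.25)·(4.25) + (0.25)·(0.25)) / 3 = 28.75/3 = 9.5833
  s[U,V] = ((-1.75)·(-1) + (-2.75)·(3) + (4.25)·(-4) + (0.25)·(2)) / 3 = -23/3 = -7.6667
  s[V,V] = ((-1)·(-1) + (3)·(3) + (-4)·(-4) + (2)·(2)) / 3 = 30/3 = 10
  Sample standard deviations s_i = √(s[i,i]):
  s(U) = √(9.5833) = 3.0957
  s(V) = √(10) = 3.1623

Step 3 — r_{ij} = s_{ij} / (s_i · s_j):
  r[U,U] = 1 (diagonal).
  r[U,V] = -7.6667 / (3.0957 · 3.1623) = -7.6667 / 9.7895 = -0.7832
  r[V,V] = 1 (diagonal).

R is symmetric with unit diagonal. Assembling:

R = [[1, -0.7832],
 [-0.7832, 1]]


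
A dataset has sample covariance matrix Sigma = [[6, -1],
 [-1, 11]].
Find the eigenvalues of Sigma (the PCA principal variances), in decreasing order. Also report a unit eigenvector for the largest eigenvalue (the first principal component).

Step 1 — characteristic polynomial of 2×2 Sigma:
  det(Sigma - λI) = λ² - trace · λ + det = 0.
  trace = 6 + 11 = 17, det = 6·11 - (-1)² = 65.
Step 2 — discriminant:
  Δ = trace² - 4·det = 289 - 260 = 29.
Step 3 — eigenvalues:
  λ = (trace ± √Δ)/2 = (17 ± 5.3852)/2,
  λ_1 = 11.1926,  λ_2 = 5.8074.

Step 4 — unit eigenvector for λ_1: solve (Sigma - λ_1 I)v = 0. First row:
  (6 - 11.1926)·v_x + (-1)·v_y = 0, i.e. (-5.1926)·v_x + (-1)·v_y = 0,
  so v ∝ (b, λ_1 - a) = (-1, 5.1926); multiply by -1 so the first entry is positive: u = (1, -5.1926).
  ||u|| = √((1)² + (-5.1926)²) = √(27.9629) ≈ 5.288,
  v_1 = u/||u|| ≈ (0.1891, -0.982) (||v_1|| = 1).

λ_1 = 11.1926,  λ_2 = 5.8074;  v_1 ≈ (0.1891, -0.982)


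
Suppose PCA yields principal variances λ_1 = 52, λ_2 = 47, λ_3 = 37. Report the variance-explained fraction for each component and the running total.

Step 1 — total variance = trace(Sigma) = Σ λ_i = 52 + 47 + 37 = 136.

Step 2 — fraction explained by component i = λ_i / Σ λ:
  PC1: 52/136 = 0.3824
  PC2: 47/136 = 0.3456
  PC3: 37/136 = 0.2721

Step 3 — cumulative fraction after k components = (λ_1 + ... + λ_k) / Σ λ:
  k = 1: 52/136 = 0.3824
  k = 2: (52 + 47)/136 = 99/136 = 0.7279
  k = 3: (52 + 47 + 37)/136 = 136/136 = 1

Summary (fraction, with percent):

explained: PC1 0.3824 (38.24%), PC2 0.3456 (34.56%), PC3 0.2721 (27.21%);  cumulative: 0.3824, 0.7279, 1


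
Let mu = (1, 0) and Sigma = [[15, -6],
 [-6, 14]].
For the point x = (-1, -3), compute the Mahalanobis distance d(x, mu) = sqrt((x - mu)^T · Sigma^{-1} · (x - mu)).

Step 1 — centre the observation: (x - mu) = (-2, -3).

Step 2 — invert Sigma. det(Sigma) = 15·14 - (-6)² = 174.
  Sigma^{-1} = (1/det) · [[d, -b], [-b, a]] = [[0.0805, 0.0345],
 [0.0345, 0.0862]].

Step 3 — form the quadratic (x - mu)^T · Sigma^{-1} · (x - mu):
  Sigma^{-1} · (x - mu) = (-0.2644, -0.3276).
  (x - mu)^T · [Sigma^{-1} · (x - mu)] = (-2)·(-0.2644) + (-3)·(-0.3276) = 1.5115.

Step 4 — take square root: d = √(1.5115) ≈ 1.2294.

d(x, mu) = √(1.5115) ≈ 1.2294


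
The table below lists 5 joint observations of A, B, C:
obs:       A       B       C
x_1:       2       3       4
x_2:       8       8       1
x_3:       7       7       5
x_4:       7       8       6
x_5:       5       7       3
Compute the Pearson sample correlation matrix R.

Step 1 — column means:
  mean(A) = (2 + 8 + 7 + 7 + 5) / 5 = 29/5 = 5.8
  mean(B) = (3 + 8 + 7 + 8 + 7) / 5 = 33/5 = 6.6
  mean(C) = (4 + 1 + 5 + 6 + 3) / 5 = 19/5 = 3.8

Step 2 — sample variances and covariances s[i,j] = (1/(n-1)) · Σ_k (x_{k,i} - mean_i) · (x_{k,j} - mean_j), with n-1 = 4:
  s[A,A] = ((-3.8)·(-3.8) + (2.2)·(2.2) + (1.2)·(1.2) + (1.2)·(1.2) + (-0.8)·(-0.8)) / 4 = 22.8/4 = 5.7
  s[A,B] = ((-3.8)·(-3.6) + (2.2)·(1.4) + (1.2)·(0.4) + (1.2)·(1.4) + (-0.8)·(0.4)) / 4 = 18.6/4 = 4.65
  s[A,C] = ((-3.8)·(0.2) + (2.2)·(-2.8) + (1.2)·(1.2) + (1.2)·(2.2) + (-0.8)·(-0.8)) / 4 = -2.2/4 = -0.55
  s[B,B] = ((-3.6)·(-3.6) + (1.4)·(1.4) + (0.4)·(0.4) + (1.4)·(1.4) + (0.4)·(0.4)) / 4 = 17.2/4 = 4.3
  s[B,C] = ((-3.6)·(0.2) + (1.4)·(-2.8) + (0.4)·(1.2) + (1.4)·(2.2) + (0.4)·(-0.8)) / 4 = -1.4/4 = -0.35
  s[C,C] = ((0.2)·(0.2) + (-2.8)·(-2.8) + (1.2)·(1.2) + (2.2)·(2.2) + (-0.8)·(-0.8)) / 4 = 14.8/4 = 3.7
  Sample standard deviations s_i = √(s[i,i]):
  s(A) = √(5.7) = 2.3875
  s(B) = √(4.3) = 2.0736
  s(C) = √(3.7) = 1.9235

Step 3 — r_{ij} = s_{ij} / (s_i · s_j):
  r[A,A] = 1 (diagonal).
  r[A,B] = 4.65 / (2.3875 · 2.0736) = 4.65 / 4.9508 = 0.9393
  r[A,C] = -0.55 / (2.3875 · 1.9235) = -0.55 / 4.5924 = -0.1198
  r[B,B] = 1 (diagonal).
  r[B,C] = -0.35 / (2.0736 · 1.9235) = -0.35 / 3.9887 = -0.0877
  r[C,C] = 1 (diagonal).

R is symmetric with unit diagonal. Assembling:

R = [[1, 0.9393, -0.1198],
 [0.9393, 1, -0.0877],
 [-0.1198, -0.0877, 1]]


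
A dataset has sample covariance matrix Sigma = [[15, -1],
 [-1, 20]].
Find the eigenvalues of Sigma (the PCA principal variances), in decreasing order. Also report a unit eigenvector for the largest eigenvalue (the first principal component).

Step 1 — characteristic polynomial of 2×2 Sigma:
  det(Sigma - λI) = λ² - trace · λ + det = 0.
  trace = 15 + 20 = 35, det = 15·20 - (-1)² = 299.
Step 2 — discriminant:
  Δ = trace² - 4·det = 1225 - 1196 = 29.
Step 3 — eigenvalues:
  λ = (trace ± √Δ)/2 = (35 ± 5.3852)/2,
  λ_1 = 20.1926,  λ_2 = 14.8074.

Step 4 — unit eigenvector for λ_1: solve (Sigma - λ_1 I)v = 0. First row:
  (15 - 20.1926)·v_x + (-1)·v_y = 0, i.e. (-5.1926)·v_x + (-1)·v_y = 0,
  so v ∝ (b, λ_1 - a) = (-1, 5.1926); multiply by -1 so the first entry is positive: u = (1, -5.1926).
  ||u|| = √((1)² + (-5.1926)²) = √(27.9629) ≈ 5.288,
  v_1 = u/||u|| ≈ (0.1891, -0.982) (||v_1|| = 1).

λ_1 = 20.1926,  λ_2 = 14.8074;  v_1 ≈ (0.1891, -0.982)


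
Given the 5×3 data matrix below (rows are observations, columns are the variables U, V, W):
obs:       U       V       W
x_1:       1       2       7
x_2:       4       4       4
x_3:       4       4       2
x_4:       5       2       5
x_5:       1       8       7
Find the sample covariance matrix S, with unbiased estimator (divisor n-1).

Step 1 — column means:
  mean(U) = (1 + 4 + 4 + 5 + 1) / 5 = 15/5 = 3
  mean(V) = (2 + 4 + 4 + 2 + 8) / 5 = 20/5 = 4
  mean(W) = (7 + 4 + 2 + 5 + 7) / 5 = 25/5 = 5

Step 2 — sample covariance S[i,j] = (1/(n-1)) · Σ_k (x_{k,i} - mean_i) · (x_{k,j} - mean_j), with n-1 = 4.
  S[U,U] = ((-2)·(-2) + (1)·(1) + (1)·(1) + (2)·(2) + (-2)·(-2)) / 4 = 14/4 = 3.5
  S[U,V] = ((-2)·(-2) + (1)·(0) + (1)·(0) + (2)·(-2) + (-2)·(4)) / 4 = -8/4 = -2
  S[U,W] = ((-2)·(2) + (1)·(-1) + (1)·(-3) + (2)·(0) + (-2)·(2)) / 4 = -12/4 = -3
  S[V,V] = ((-2)·(-2) + (0)·(0) + (0)·(0) + (-2)·(-2) + (4)·(4)) / 4 = 24/4 = 6
  S[V,W] = ((-2)·(2) + (0)·(-1) + (0)·(-3) + (-2)·(0) + (4)·(2)) / 4 = 4/4 = 1
  S[W,W] = ((2)·(2) + (-1)·(-1) + (-3)·(-3) + (0)·(0) + (2)·(2)) / 4 = 18/4 = 4.5

S is symmetric (S[j,i] = S[i,j]). Assembling:

S = [[3.5, -2, -3],
 [-2, 6, 1],
 [-3, 1, 4.5]]


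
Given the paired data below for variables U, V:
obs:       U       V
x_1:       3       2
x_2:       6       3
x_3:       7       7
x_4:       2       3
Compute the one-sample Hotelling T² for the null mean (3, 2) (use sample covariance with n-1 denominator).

Step 1 — sample mean vector:
  mean(U) = (3 + 6 + 7 + 2) / 4 = 18/4 = 4.5
  mean(V) = (2 + 3 + 7 + 3) / 4 = 15/4 = 3.75
  x̄ = (4.5, 3.75),  deviation x̄ - mu_0 = (4.5, 3.75) - (3, 2) = (1.5, 1.75).

Step 2 — sample covariance matrix, S[i,j] = (1/(n-1)) · Σ_k (x_{k,i} - mean_i) · (x_{k,j} - mean_j), divisor n-1 = 3:
  S[U,U] = ((-1.5)·(-1.5) + (1.5)·(1.5) + (2.5)·(2.5) + (-2.5)·(-2.5)) / 3 = 17/3 = 5.6667
  S[U,V] = ((-1.5)·(-1.75) + (1.5)·(-0.75) + (2.5)·(3.25) + (-2.5)·(-0.75)) / 3 = 11.5/3 = 3.8333
  S[V,V] = ((-1.75)·(-1.75) + (-0.75)·(-0.75) + (3.25)·(3.25) + (-0.75)·(-0.75)) / 3 = 14.75/3 = 4.9167
  S = [[5.6667, 3.8333],
 [3.8333, 4.9167]].

Step 3 — invert S. det(S) = 5.6667·4.9167 - (3.8333)² = 13.1667.
  S^{-1} = (1/det) · [[d, -b], [-b, a]] = [[0.3734, -0.2911],
 [-0.2911, 0.4304]].

Step 4 — quadratic form (x̄ - mu_0)^T · S^{-1} · (x̄ - mu_0):
  S^{-1} · (x̄ - mu_0) = (0.0506, 0.3165),
  (x̄ - mu_0)^T · [...] = (1.5)·(0.0506) + (1.75)·(0.3165) = 0.6297.

Step 5 — scale by n: T² = 4 · 0.6297 = 2.519.

T² ≈ 2.519


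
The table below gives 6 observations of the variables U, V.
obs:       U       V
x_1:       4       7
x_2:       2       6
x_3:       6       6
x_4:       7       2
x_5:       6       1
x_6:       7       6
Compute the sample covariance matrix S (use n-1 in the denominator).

Step 1 — column means:
  mean(U) = (4 + 2 + 6 + 7 + 6 + 7) / 6 = 32/6 = 5.3333
  mean(V) = (7 + 6 + 6 + 2 + 1 + 6) / 6 = 28/6 = 4.6667

Step 2 — sample covariance S[i,j] = (1/(n-1)) · Σ_k (x_{k,i} - mean_i) · (x_{k,j} - mean_j), with n-1 = 5.
  S[U,U] = ((-1.3333)·(-1.3333) + (-3.3333)·(-3.3333) + (0.6667)·(0.6667) + (1.6667)·(1.6667) + (0.6667)·(0.6667) + (1.6667)·(1.6667)) / 5 = 19.3333/5 = 3.8667
  S[U,V] = ((-1.3333)·(2.3333) + (-3.3333)·(1.3333) + (0.6667)·(1.3333) + (1.6667)·(-2.6667) + (0.6667)·(-3.6667) + (1.6667)·(1.3333)) / 5 = -11.3333/5 = -2.2667
  S[V,V] = ((2.3333)·(2.3333) + (1.3333)·(1.3333) + (1.3333)·(1.3333) + (-2.6667)·(-2.6667) + (-3.6667)·(-3.6667) + (1.3333)·(1.3333)) / 5 = 31.3333/5 = 6.2667

S is symmetric (S[j,i] = S[i,j]). Assembling:

S = [[3.8667, -2.2667],
 [-2.2667, 6.2667]]


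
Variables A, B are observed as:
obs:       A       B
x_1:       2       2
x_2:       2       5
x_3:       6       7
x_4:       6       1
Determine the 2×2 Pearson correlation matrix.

Step 1 — column means:
  mean(A) = (2 + 2 + 6 + 6) / 4 = 16/4 = 4
  mean(B) = (2 + 5 + 7 + 1) / 4 = 15/4 = 3.75

Step 2 — sample variances and covariances s[i,j] = (1/(n-1)) · Σ_k (x_{k,i} - mean_i) · (x_{k,j} - mean_j), with n-1 = 3:
  s[A,A] = ((-2)·(-2) + (-2)·(-2) + (2)·(2) + (2)·(2)) / 3 = 16/3 = 5.3333
  s[A,B] = ((-2)·(-1.75) + (-2)·(1.25) + (2)·(3.25) + (2)·(-2.75)) / 3 = 2/3 = 0.6667
  s[B,B] = ((-1.75)·(-1.75) + (1.25)·(1.25) + (3.25)·(3.25) + (-2.75)·(-2.75)) / 3 = 22.75/3 = 7.5833
  Sample standard deviations s_i = √(s[i,i]):
  s(A) = √(5.3333) = 2.3094
  s(B) = √(7.5833) = 2.7538

Step 3 — r_{ij} = s_{ij} / (s_i · s_j):
  r[A,A] = 1 (diagonal).
  r[A,B] = 0.6667 / (2.3094 · 2.7538) = 0.6667 / 6.3596 = 0.1048
  r[B,B] = 1 (diagonal).

R is symmetric with unit diagonal. Assembling:

R = [[1, 0.1048],
 [0.1048, 1]]


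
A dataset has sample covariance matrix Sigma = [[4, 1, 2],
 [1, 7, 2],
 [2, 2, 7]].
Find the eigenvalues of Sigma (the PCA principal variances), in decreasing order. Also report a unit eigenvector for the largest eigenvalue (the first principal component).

Step 1 — characteristic polynomial p(λ) = det(λI - Sigma) = λ³ - tr·λ² + c_1·λ - det, where tr = trace, c_1 = sum of the principal 2×2 minors, det = det(Sigma):
  tr = 4 + 7 + 7 = 18,
  c_1 = (4·7 - (1)²) + (4·7 - (2)²) + (7·7 - (2)²) = 27 + 24 + 45 = 96,
  det = 4·(7·7 - (2)²) - (1)·((1)·7 - (2)·(2)) + (2)·((1)·(2) - 7·(2)) = 4·(45) - (1)·(3) + (2)·(-12) = 153.
  So p(λ) = λ³ - 18λ² + 96λ - 153.
Step 2 — look for an integer root (rational root theorem: any rational root is an integer divisor of 153). Testing λ = 3:
  p(3) = 27 - 162 + 288 - 153 = 0  ✓
  Dividing out (λ - 3): p(λ) = (λ - 3)(λ² - 15λ + 51).
Step 3 — remaining eigenvalues from the quadratic λ² - 15λ + 51 = 0:
  Δ = 15² - 4·51 = 225 - 204 = 21,  λ = (15 ± √21)/2 = (15 ± 4.5826)/2 ≈ 9.7913 or 5.2087.
  Sorted: λ_1 = 9.7913,  λ_2 = 5.2087,  λ_3 = 3  (check: sum = 18 = tr ✓).

Step 4 — unit eigenvector for λ_1 ≈ 9.7913: v spans the null space of (Sigma - λ_1 I), whose rows are
  r_1 = (-5.7913, 1, 2),  r_2 = (1, -2.7913, 2),  r_3 = (2, 2, -2.7913).
  v is orthogonal to every row, so take v ∝ r_1 × r_2 = ((1)·(2) - (2)·(-2.7913), (2)·(1) - (-5.7913)·(2), (-5.7913)·(-2.7913) - (1)·(1)) ≈ (7.5826, 13.5826, 15.1652).
  Let u = (7.5826, 13.5826, 15.1652).
  ||u|| = √((7.5826)² + (13.5826)² + (15.1652)²) = √(471.9636) ≈ 21.7247,  v_1 = u/||u|| ≈ (0.349, 0.6252, 0.6981) (||v_1|| = 1).

λ_1 = 9.7913,  λ_2 = 5.2087,  λ_3 = 3;  v_1 ≈ (0.349, 0.6252, 0.6981)


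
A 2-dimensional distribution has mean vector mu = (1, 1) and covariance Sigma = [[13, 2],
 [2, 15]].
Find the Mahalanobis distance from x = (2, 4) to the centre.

Step 1 — centre the observation: (x - mu) = (1, 3).

Step 2 — invert Sigma. det(Sigma) = 13·15 - (2)² = 191.
  Sigma^{-1} = (1/det) · [[d, -b], [-b, a]] = [[0.0785, -0.0105],
 [-0.0105, 0.0681]].

Step 3 — form the quadratic (x - mu)^T · Sigma^{-1} · (x - mu):
  Sigma^{-1} · (x - mu) = (0.0471, 0.1937).
  (x - mu)^T · [Sigma^{-1} · (x - mu)] = (1)·(0.0471) + (3)·(0.1937) = 0.6283.

Step 4 — take square root: d = √(0.6283) ≈ 0.7926.

d(x, mu) = √(0.6283) ≈ 0.7926


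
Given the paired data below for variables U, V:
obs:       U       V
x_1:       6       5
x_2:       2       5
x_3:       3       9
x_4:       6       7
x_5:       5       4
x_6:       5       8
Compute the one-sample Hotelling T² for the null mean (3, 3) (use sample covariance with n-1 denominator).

Step 1 — sample mean vector:
  mean(U) = (6 + 2 + 3 + 6 + 5 + 5) / 6 = 27/6 = 4.5
  mean(V) = (5 + 5 + 9 + 7 + 4 + 8) / 6 = 38/6 = 6.3333
  x̄ = (4.5, 6.3333),  deviation x̄ - mu_0 = (4.5, 6.3333) - (3, 3) = (1.5, 3.3333).

Step 2 — sample covariance matrix, S[i,j] = (1/(n-1)) · Σ_k (x_{k,i} - mean_i) · (x_{k,j} - mean_j), divisor n-1 = 5:
  S[U,U] = ((1.5)·(1.5) + (-2.5)·(-2.5) + (-1.5)·(-1.5) + (1.5)·(1.5) + (0.5)·(0.5) + (0.5)·(0.5)) / 5 = 13.5/5 = 2.7
  S[U,V] = ((1.5)·(-1.3333) + (-2.5)·(-1.3333) + (-1.5)·(2.6667) + (1.5)·(0.6667) + (0.5)·(-2.3333) + (0.5)·(1.6667)) / 5 = -2/5 = -0.4
  S[V,V] = ((-1.3333)·(-1.3333) + (-1.3333)·(-1.3333) + (2.6667)·(2.6667) + (0.6667)·(0.6667) + (-2.3333)·(-2.3333) + (1.6667)·(1.6667)) / 5 = 19.3333/5 = 3.8667
  S = [[2.7, -0.4],
 [-0.4, 3.8667]].

Step 3 — invert S. det(S) = 2.7·3.8667 - (-0.4)² = 10.28.
  S^{-1} = (1/det) · [[d, -b], [-b, a]] = [[0.3761, 0.0389],
 [0.0389, 0.2626]].

Step 4 — quadratic form (x̄ - mu_0)^T · S^{-1} · (x̄ - mu_0):
  S^{-1} · (x̄ - mu_0) = (0.6939, 0.9339),
  (x̄ - mu_0)^T · [...] = (1.5)·(0.6939) + (3.3333)·(0.9339) = 4.1537.

Step 5 — scale by n: T² = 6 · 4.1537 = 24.9222.

T² ≈ 24.9222


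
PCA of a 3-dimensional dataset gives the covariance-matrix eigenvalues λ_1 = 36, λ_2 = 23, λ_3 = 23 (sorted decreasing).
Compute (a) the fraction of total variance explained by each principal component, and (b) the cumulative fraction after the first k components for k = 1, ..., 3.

Step 1 — total variance = trace(Sigma) = Σ λ_i = 36 + 23 + 23 = 82.

Step 2 — fraction explained by component i = λ_i / Σ λ:
  PC1: 36/82 = 0.439
  PC2: 23/82 = 0.2805
  PC3: 23/82 = 0.2805

Step 3 — cumulative fraction after k components = (λ_1 + ... + λ_k) / Σ λ:
  k = 1: 36/82 = 0.439
  k = 2: (36 + 23)/82 = 59/82 = 0.7195
  k = 3: (36 + 23 + 23)/82 = 82/82 = 1

Summary (fraction, with percent):

explained: PC1 0.439 (43.9%), PC2 0.2805 (28.05%), PC3 0.2805 (28.05%);  cumulative: 0.439, 0.7195, 1


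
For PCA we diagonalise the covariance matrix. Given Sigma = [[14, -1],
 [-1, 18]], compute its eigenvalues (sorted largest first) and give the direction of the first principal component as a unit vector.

Step 1 — characteristic polynomial of 2×2 Sigma:
  det(Sigma - λI) = λ² - trace · λ + det = 0.
  trace = 14 + 18 = 32, det = 14·18 - (-1)² = 251.
Step 2 — discriminant:
  Δ = trace² - 4·det = 1024 - 1004 = 20.
Step 3 — eigenvalues:
  λ = (trace ± √Δ)/2 = (32 ± 4.4721)/2,
  λ_1 = 18.2361,  λ_2 = 13.7639.

Step 4 — unit eigenvector for λ_1: solve (Sigma - λ_1 I)v = 0. First row:
  (14 - 18.2361)·v_x + (-1)·v_y = 0, i.e. (-4.2361)·v_x + (-1)·v_y = 0,
  so v ∝ (b, λ_1 - a) = (-1, 4.2361); multiply by -1 so the first entry is positive: u = (1, -4.2361).
  ||u|| = √((1)² + (-4.2361)²) = √(18.9443) ≈ 4.3525,
  v_1 = u/||u|| ≈ (0.2298, -0.9732) (||v_1|| = 1).

λ_1 = 18.2361,  λ_2 = 13.7639;  v_1 ≈ (0.2298, -0.9732)


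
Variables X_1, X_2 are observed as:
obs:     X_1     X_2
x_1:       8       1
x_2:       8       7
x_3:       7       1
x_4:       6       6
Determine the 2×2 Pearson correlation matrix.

Step 1 — column means:
  mean(X_1) = (8 + 8 + 7 + 6) / 4 = 29/4 = 7.25
  mean(X_2) = (1 + 7 + 1 + 6) / 4 = 15/4 = 3.75

Step 2 — sample variances and covariances s[i,j] = (1/(n-1)) · Σ_k (x_{k,i} - mean_i) · (x_{k,j} - mean_j), with n-1 = 3:
  s[X_1,X_1] = ((0.75)·(0.75) + (0.75)·(0.75) + (-0.25)·(-0.25) + (-1.25)·(-1.25)) / 3 = 2.75/3 = 0.9167
  s[X_1,X_2] = ((0.75)·(-2.75) + (0.75)·(3.25) + (-0.25)·(-2.75) + (-1.25)·(2.25)) / 3 = -1.75/3 = -0.5833
  s[X_2,X_2] = ((-2.75)·(-2.75) + (3.25)·(3.25) + (-2.75)·(-2.75) + (2.25)·(2.25)) / 3 = 30.75/3 = 10.25
  Sample standard deviations s_i = √(s[i,i]):
  s(X_1) = √(0.9167) = 0.9574
  s(X_2) = √(10.25) = 3.2016

Step 3 — r_{ij} = s_{ij} / (s_i · s_j):
  r[X_1,X_1] = 1 (diagonal).
  r[X_1,X_2] = -0.5833 / (0.9574 · 3.2016) = -0.5833 / 3.0653 = -0.1903
  r[X_2,X_2] = 1 (diagonal).

R is symmetric with unit diagonal. Assembling:

R = [[1, -0.1903],
 [-0.1903, 1]]


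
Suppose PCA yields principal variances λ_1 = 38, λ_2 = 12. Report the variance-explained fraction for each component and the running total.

Step 1 — total variance = trace(Sigma) = Σ λ_i = 38 + 12 = 50.

Step 2 — fraction explained by component i = λ_i / Σ λ:
  PC1: 38/50 = 0.76
  PC2: 12/50 = 0.24

Step 3 — cumulative fraction after k components = (λ_1 + ... + λ_k) / Σ λ:
  k = 1: 38/50 = 0.76
  k = 2: (38 + 12)/50 = 50/50 = 1

Summary (fraction, with percent):

explained: PC1 0.76 (76%), PC2 0.24 (24%);  cumulative: 0.76, 1


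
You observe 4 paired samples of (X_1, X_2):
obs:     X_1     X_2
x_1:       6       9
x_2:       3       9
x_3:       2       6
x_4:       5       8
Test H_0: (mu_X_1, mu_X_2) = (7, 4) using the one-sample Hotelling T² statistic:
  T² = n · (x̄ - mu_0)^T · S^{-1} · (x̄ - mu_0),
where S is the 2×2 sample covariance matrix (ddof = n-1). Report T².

Step 1 — sample mean vector:
  mean(X_1) = (6 + 3 + 2 + 5) / 4 = 16/4 = 4
  mean(X_2) = (9 + 9 + 6 + 8) / 4 = 32/4 = 8
  x̄ = (4, 8),  deviation x̄ - mu_0 = (4, 8) - (7, 4) = (-3, 4).

Step 2 — sample covariance matrix, S[i,j] = (1/(n-1)) · Σ_k (x_{k,i} - mean_i) · (x_{k,j} - mean_j), divisor n-1 = 3:
  S[X_1,X_1] = ((2)·(2) + (-1)·(-1) + (-2)·(-2) + (1)·(1)) / 3 = 10/3 = 3.3333
  S[X_1,X_2] = ((2)·(1) + (-1)·(1) + (-2)·(-2) + (1)·(0)) / 3 = 5/3 = 1.6667
  S[X_2,X_2] = ((1)·(1) + (1)·(1) + (-2)·(-2) + (0)·(0)) / 3 = 6/3 = 2
  S = [[3.3333, 1.6667],
 [1.6667, 2]].

Step 3 — invert S. det(S) = 3.3333·2 - (1.6667)² = 3.8889.
  S^{-1} = (1/det) · [[d, -b], [-b, a]] = [[0.5143, -0.4286],
 [-0.4286, 0.8571]].

Step 4 — quadratic form (x̄ - mu_0)^T · S^{-1} · (x̄ - mu_0):
  S^{-1} · (x̄ - mu_0) = (-3.2571, 4.7143),
  (x̄ - mu_0)^T · [...] = (-3)·(-3.2571) + (4)·(4.7143) = 28.6286.

Step 5 — scale by n: T² = 4 · 28.6286 = 114.5143.

T² ≈ 114.5143


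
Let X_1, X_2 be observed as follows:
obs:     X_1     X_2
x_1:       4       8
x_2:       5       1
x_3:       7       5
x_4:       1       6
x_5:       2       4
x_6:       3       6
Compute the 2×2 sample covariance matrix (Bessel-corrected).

Step 1 — column means:
  mean(X_1) = (4 + 5 + 7 + 1 + 2 + 3) / 6 = 22/6 = 3.6667
  mean(X_2) = (8 + 1 + 5 + 6 + 4 + 6) / 6 = 30/6 = 5

Step 2 — sample covariance S[i,j] = (1/(n-1)) · Σ_k (x_{k,i} - mean_i) · (x_{k,j} - mean_j), with n-1 = 5.
  S[X_1,X_1] = ((0.3333)·(0.3333) + (1.3333)·(1.3333) + (3.3333)·(3.3333) + (-2.6667)·(-2.6667) + (-1.6667)·(-1.6667) + (-0.6667)·(-0.6667)) / 5 = 23.3333/5 = 4.6667
  S[X_1,X_2] = ((0.3333)·(3) + (1.3333)·(-4) + (3.3333)·(0) + (-2.6667)·(1) + (-1.6667)·(-1) + (-0.6667)·(1)) / 5 = -6/5 = -1.2
  S[X_2,X_2] = ((3)·(3) + (-4)·(-4) + (0)·(0) + (1)·(1) + (-1)·(-1) + (1)·(1)) / 5 = 28/5 = 5.6

S is symmetric (S[j,i] = S[i,j]). Assembling:

S = [[4.6667, -1.2],
 [-1.2, 5.6]]


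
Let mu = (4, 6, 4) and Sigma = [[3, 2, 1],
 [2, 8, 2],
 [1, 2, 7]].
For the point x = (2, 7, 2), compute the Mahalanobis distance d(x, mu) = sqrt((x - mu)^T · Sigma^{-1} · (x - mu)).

Step 1 — centre the observation: (x - mu) = (-2, 1, -2).

Step 2 — invert Sigma (cofactor / det for 3×3, or solve directly):
  Sigma^{-1} = [[0.4062, -0.0938, -0.0312],
 [-0.0938, 0.1562, -0.0313],
 [-0.0312, -0.0312, 0.1562]].

Step 3 — form the quadratic (x - mu)^T · Sigma^{-1} · (x - mu):
  Sigma^{-1} · (x - mu) = (-0.8438, 0.4062, -0.2812).
  (x - mu)^T · [Sigma^{-1} · (x - mu)] = (-2)·(-0.8438) + (1)·(0.4062) + (-2)·(-0.2812) = 2.6562.

Step 4 — take square root: d = √(2.6562) ≈ 1.6298.

d(x, mu) = √(2.6562) ≈ 1.6298


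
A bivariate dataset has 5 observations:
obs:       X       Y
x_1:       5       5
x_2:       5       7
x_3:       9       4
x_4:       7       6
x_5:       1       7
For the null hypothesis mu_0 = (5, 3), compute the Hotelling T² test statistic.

Step 1 — sample mean vector:
  mean(X) = (5 + 5 + 9 + 7 + 1) / 5 = 27/5 = 5.4
  mean(Y) = (5 + 7 + 4 + 6 + 7) / 5 = 29/5 = 5.8
  x̄ = (5.4, 5.8),  deviation x̄ - mu_0 = (5.4, 5.8) - (5, 3) = (0.4, 2.8).

Step 2 — sample covariance matrix, S[i,j] = (1/(n-1)) · Σ_k (x_{k,i} - mean_i) · (x_{k,j} - mean_j), divisor n-1 = 4:
  S[X,X] = ((-0.4)·(-0.4) + (-0.4)·(-0.4) + (3.6)·(3.6) + (1.6)·(1.6) + (-4.4)·(-4.4)) / 4 = 35.2/4 = 8.8
  S[X,Y] = ((-0.4)·(-0.8) + (-0.4)·(1.2) + (3.6)·(-1.8) + (1.6)·(0.2) + (-4.4)·(1.2)) / 4 = -11.6/4 = -2.9
  S[Y,Y] = ((-0.8)·(-0.8) + (1.2)·(1.2) + (-1.8)·(-1.8) + (0.2)·(0.2) + (1.2)·(1.2)) / 4 = 6.8/4 = 1.7
  S = [[8.8, -2.9],
 [-2.9, 1.7]].

Step 3 — invert S. det(S) = 8.8·1.7 - (-2.9)² = 6.55.
  S^{-1} = (1/det) · [[d, -b], [-b, a]] = [[0.2595, 0.4427],
 [0.4427, 1.3435]].

Step 4 — quadratic form (x̄ - mu_0)^T · S^{-1} · (x̄ - mu_0):
  S^{-1} · (x̄ - mu_0) = (1.3435, 3.9389),
  (x̄ - mu_0)^T · [...] = (0.4)·(1.3435) + (2.8)·(3.9389) = 11.5664.

Step 5 — scale by n: T² = 5 · 11.5664 = 57.8321.

T² ≈ 57.8321


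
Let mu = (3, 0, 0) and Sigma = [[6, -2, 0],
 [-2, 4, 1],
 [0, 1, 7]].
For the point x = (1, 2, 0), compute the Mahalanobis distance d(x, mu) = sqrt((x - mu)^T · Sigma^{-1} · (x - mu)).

Step 1 — centre the observation: (x - mu) = (-2, 2, 0).

Step 2 — invert Sigma (cofactor / det for 3×3, or solve directly):
  Sigma^{-1} = [[0.2015, 0.1045, -0.0149],
 [0.1045, 0.3134, -0.0448],
 [-0.0149, -0.0448, 0.1493]].

Step 3 — form the quadratic (x - mu)^T · Sigma^{-1} · (x - mu):
  Sigma^{-1} · (x - mu) = (-0.194, 0.4179, -0.0597).
  (x - mu)^T · [Sigma^{-1} · (x - mu)] = (-2)·(-0.194) + (2)·(0.4179) + (0)·(-0.0597) = 1.2239.

Step 4 — take square root: d = √(1.2239) ≈ 1.1063.

d(x, mu) = √(1.2239) ≈ 1.1063


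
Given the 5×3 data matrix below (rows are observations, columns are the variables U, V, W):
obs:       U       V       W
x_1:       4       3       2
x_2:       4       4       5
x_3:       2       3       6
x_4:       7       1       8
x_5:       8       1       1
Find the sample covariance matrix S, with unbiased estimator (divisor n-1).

Step 1 — column means:
  mean(U) = (4 + 4 + 2 + 7 + 8) / 5 = 25/5 = 5
  mean(V) = (3 + 4 + 3 + 1 + 1) / 5 = 12/5 = 2.4
  mean(W) = (2 + 5 + 6 + 8 + 1) / 5 = 22/5 = 4.4

Step 2 — sample covariance S[i,j] = (1/(n-1)) · Σ_k (x_{k,i} - mean_i) · (x_{k,j} - mean_j), with n-1 = 4.
  S[U,U] = ((-1)·(-1) + (-1)·(-1) + (-3)·(-3) + (2)·(2) + (3)·(3)) / 4 = 24/4 = 6
  S[U,V] = ((-1)·(0.6) + (-1)·(1.6) + (-3)·(0.6) + (2)·(-1.4) + (3)·(-1.4)) / 4 = -11/4 = -2.75
  S[U,W] = ((-1)·(-2.4) + (-1)·(0.6) + (-3)·(1.6) + (2)·(3.6) + (3)·(-3.4)) / 4 = -6/4 = -1.5
  S[V,V] = ((0.6)·(0.6) + (1.6)·(1.6) + (0.6)·(0.6) + (-1.4)·(-1.4) + (-1.4)·(-1.4)) / 4 = 7.2/4 = 1.8
  S[V,W] = ((0.6)·(-2.4) + (1.6)·(0.6) + (0.6)·(1.6) + (-1.4)·(3.6) + (-1.4)·(-3.4)) / 4 = 0.2/4 = 0.05
  S[W,W] = ((-2.4)·(-2.4) + (0.6)·(0.6) + (1.6)·(1.6) + (3.6)·(3.6) + (-3.4)·(-3.4)) / 4 = 33.2/4 = 8.3

S is symmetric (S[j,i] = S[i,j]). Assembling:

S = [[6, -2.75, -1.5],
 [-2.75, 1.8, 0.05],
 [-1.5, 0.05, 8.3]]


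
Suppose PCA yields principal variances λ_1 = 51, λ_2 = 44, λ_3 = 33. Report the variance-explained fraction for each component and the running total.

Step 1 — total variance = trace(Sigma) = Σ λ_i = 51 + 44 + 33 = 128.

Step 2 — fraction explained by component i = λ_i / Σ λ:
  PC1: 51/128 = 0.3984
  PC2: 44/128 = 0.3438
  PC3: 33/128 = 0.2578

Step 3 — cumulative fraction after k components = (λ_1 + ... + λ_k) / Σ λ:
  k = 1: 51/128 = 0.3984
  k = 2: (51 + 44)/128 = 95/128 = 0.7422
  k = 3: (51 + 44 + 33)/128 = 128/128 = 1

Summary (fraction, with percent):

explained: PC1 0.3984 (39.84%), PC2 0.3438 (34.38%), PC3 0.2578 (25.78%);  cumulative: 0.3984, 0.7422, 1


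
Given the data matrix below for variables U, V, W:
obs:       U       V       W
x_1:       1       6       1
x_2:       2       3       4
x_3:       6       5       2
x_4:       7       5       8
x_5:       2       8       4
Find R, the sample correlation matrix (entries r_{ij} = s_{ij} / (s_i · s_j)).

Step 1 — column means:
  mean(U) = (1 + 2 + 6 + 7 + 2) / 5 = 18/5 = 3.6
  mean(V) = (6 + 3 + 5 + 5 + 8) / 5 = 27/5 = 5.4
  mean(W) = (1 + 4 + 2 + 8 + 4) / 5 = 19/5 = 3.8

Step 2 — sample variances and covariances s[i,j] = (1/(n-1)) · Σ_k (x_{k,i} - mean_i) · (x_{k,j} - mean_j), with n-1 = 4:
  s[U,U] = ((-2.6)·(-2.6) + (-1.6)·(-1.6) + (2.4)·(2.4) + (3.4)·(3.4) + (-1.6)·(-1.6)) / 4 = 29.2/4 = 7.3
  s[U,V] = ((-2.6)·(0.6) + (-1.6)·(-2.4) + (2.4)·(-0.4) + (3.4)·(-0.4) + (-1.6)·(2.6)) / 4 = -4.2/4 = -1.05
  s[U,W] = ((-2.6)·(-2.8) + (-1.6)·(0.2) + (2.4)·(-1.8) + (3.4)·(4.2) + (-1.6)·(0.2)) / 4 = 16.6/4 = 4.15
  s[V,V] = ((0.6)·(0.6) + (-2.4)·(-2.4) + (-0.4)·(-0.4) + (-0.4)·(-0.4) + (2.6)·(2.6)) / 4 = 13.2/4 = 3.3
  s[V,W] = ((0.6)·(-2.8) + (-2.4)·(0.2) + (-0.4)·(-1.8) + (-0.4)·(4.2) + (2.6)·(0.2)) / 4 = -2.6/4 = -0.65
  s[W,W] = ((-2.8)·(-2.8) + (0.2)·(0.2) + (-1.8)·(-1.8) + (4.2)·(4.2) + (0.2)·(0.2)) / 4 = 28.8/4 = 7.2
  Sample standard deviations s_i = √(s[i,i]):
  s(U) = √(7.3) = 2.7019
  s(V) = √(3.3) = 1.8166
  s(W) = √(7.2) = 2.6833

Step 3 — r_{ij} = s_{ij} / (s_i · s_j):
  r[U,U] = 1 (diagonal).
  r[U,V] = -1.05 / (2.7019 · 1.8166) = -1.05 / 4.9082 = -0.2139
  r[U,W] = 4.15 / (2.7019 · 2.6833) = 4.15 / 7.2498 = 0.5724
  r[V,V] = 1 (diagonal).
  r[V,W] = -0.65 / (1.8166 · 2.6833) = -0.65 / 4.8744 = -0.1333
  r[W,W] = 1 (diagonal).

R is symmetric with unit diagonal. Assembling:

R = [[1, -0.2139, 0.5724],
 [-0.2139, 1, -0.1333],
 [0.5724, -0.1333, 1]]


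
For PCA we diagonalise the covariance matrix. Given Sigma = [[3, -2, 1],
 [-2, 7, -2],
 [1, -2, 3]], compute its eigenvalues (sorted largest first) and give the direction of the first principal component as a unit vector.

Step 1 — characteristic polynomial p(λ) = det(λI - Sigma) = λ³ - tr·λ² + c_1·λ - det, where tr = trace, c_1 = sum of the principal 2×2 minors, det = det(Sigma):
  tr = 3 + 7 + 3 = 13,
  c_1 = (3·7 - (-2)²) + (3·3 - (1)²) + (7·3 - (-2)²) = 17 + 8 + 17 = 42,
  det = 3·(7·3 - (-2)²) - (-2)·((-2)·3 - (-2)·(1)) + (1)·((-2)·(-2) - 7·(1)) = 3·(17) - (-2)·(-4) + (1)·(-3) = 40.
  So p(λ) = λ³ - 13λ² + 42λ - 40.
Step 2 — look for an integer root (rational root theorem: any rational root is an integer divisor of 40). Testing λ = 2:
  p(2) = 8 - 52 + 84 - 40 = 0  ✓
  Dividing out (λ - 2): p(λ) = (λ - 2)(λ² - 11λ + 20).
Step 3 — remaining eigenvalues from the quadratic λ² - 11λ + 20 = 0:
  Δ = 11² - 4·20 = 121 - 80 = 41,  λ = (11 ± √41)/2 = (11 ± 6.4031)/2 ≈ 8.7016 or 2.2984.
  Sorted: λ_1 = 8.7016,  λ_2 = 2.2984,  λ_3 = 2  (check: sum = 13 = tr ✓).

Step 4 — unit eigenvector for λ_1 ≈ 8.7016: v spans the null space of (Sigma - λ_1 I), whose rows are
  r_1 = (-5.7016, -2, 1),  r_2 = (-2, -1.7016, -2),  r_3 = (1, -2, -5.7016).
  v is orthogonal to every row, so take v ∝ r_1 × r_2 = ((-2)·(-2) - (1)·(-1.7016), (1)·(-2) - (-5.7016)·(-2), (-5.7016)·(-1.7016) - (-2)·(-2)) ≈ (5.7016, -13.4031, 5.7016).
  Let u = (5.7016, -13.4031, 5.7016).
  ||u|| = √((5.7016)² + (-13.4031)² + (5.7016)²) = √(244.6594) ≈ 15.6416,  v_1 = u/||u|| ≈ (0.3645, -0.8569, 0.3645) (||v_1|| = 1).

λ_1 = 8.7016,  λ_2 = 2.2984,  λ_3 = 2;  v_1 ≈ (0.3645, -0.8569, 0.3645)


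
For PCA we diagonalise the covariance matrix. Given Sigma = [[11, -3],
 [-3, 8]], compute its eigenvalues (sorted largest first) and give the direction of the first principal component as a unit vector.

Step 1 — characteristic polynomial of 2×2 Sigma:
  det(Sigma - λI) = λ² - trace · λ + det = 0.
  trace = 11 + 8 = 19, det = 11·8 - (-3)² = 79.
Step 2 — discriminant:
  Δ = trace² - 4·det = 361 - 316 = 45.
Step 3 — eigenvalues:
  λ = (trace ± √Δ)/2 = (19 ± 6.7082)/2,
  λ_1 = 12.8541,  λ_2 = 6.1459.

Step 4 — unit eigenvector for λ_1: solve (Sigma - λ_1 I)v = 0. First row:
  (11 - 12.8541)·v_x + (-3)·v_y = 0, i.e. (-1.8541)·v_x + (-3)·v_y = 0,
  so v ∝ (b, λ_1 - a) = (-3, 1.8541); multiply by -1 so the first entry is positive: u = (3, -1.8541).
  ||u|| = √((3)² + (-1.8541)²) = √(12.4377) ≈ 3.5267,
  v_1 = u/||u|| ≈ (0.8507, -0.5257) (||v_1|| = 1).

λ_1 = 12.8541,  λ_2 = 6.1459;  v_1 ≈ (0.8507, -0.5257)


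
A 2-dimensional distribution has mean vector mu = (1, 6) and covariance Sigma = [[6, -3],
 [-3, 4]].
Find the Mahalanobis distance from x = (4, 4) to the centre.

Step 1 — centre the observation: (x - mu) = (3, -2).

Step 2 — invert Sigma. det(Sigma) = 6·4 - (-3)² = 15.
  Sigma^{-1} = (1/det) · [[d, -b], [-b, a]] = [[0.2667, 0.2],
 [0.2, 0.4]].

Step 3 — form the quadratic (x - mu)^T · Sigma^{-1} · (x - mu):
  Sigma^{-1} · (x - mu) = (0.4, -0.2).
  (x - mu)^T · [Sigma^{-1} · (x - mu)] = (3)·(0.4) + (-2)·(-0.2) = 1.6.

Step 4 — take square root: d = √(1.6) ≈ 1.2649.

d(x, mu) = √(1.6) ≈ 1.2649
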